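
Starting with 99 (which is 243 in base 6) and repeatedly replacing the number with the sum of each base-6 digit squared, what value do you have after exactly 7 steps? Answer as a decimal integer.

99 = (2,4,3)_6 → 2² + 4² + 3² = 4 + 16 + 9 = 29
29 = (4,5)_6 → 4² + 5² = 16 + 25 = 41
41 = (1,0,5)_6 → 1² + 0² + 5² = 1 + 0 + 25 = 26
26 = (4,2)_6 → 4² + 2² = 16 + 4 = 20
20 = (3,2)_6 → 3² + 2² = 9 + 4 = 13
13 = (2,1)_6 → 2² + 1² = 4 + 1 = 5
5 = (5)_6 → 5² = 25

25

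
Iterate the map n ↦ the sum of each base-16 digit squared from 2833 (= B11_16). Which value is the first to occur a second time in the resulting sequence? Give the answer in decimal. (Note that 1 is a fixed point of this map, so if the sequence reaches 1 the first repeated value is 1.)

2833 = (11,1,1)_16 → 11² + 1² + 1² = 121 + 1 + 1 = 123
123 = (7,11)_16 → 7² + 11² = 49 + 121 = 170
170 = (10,10)_16 → 10² + 10² = 100 + 100 = 200
200 = (12,8)_16 → 12² + 8² = 144 + 64 = 208
208 = (13,0)_16 → 13² + 0² = 169 + 0 = 169
169 = (10,9)_16 → 10² + 9² = 100 + 81 = 181
181 = (11,5)_16 → 11² + 5² = 121 + 25 = 146
146 = (9,2)_16 → 9² + 2² = 81 + 4 = 85
85 = (5,5)_16 → 5² + 5² = 25 + 25 = 50
50 = (3,2)_16 → 3² + 2² = 9 + 4 = 13
13 = (13)_16 → 13² = 169  — 169 already appeared earlier.

169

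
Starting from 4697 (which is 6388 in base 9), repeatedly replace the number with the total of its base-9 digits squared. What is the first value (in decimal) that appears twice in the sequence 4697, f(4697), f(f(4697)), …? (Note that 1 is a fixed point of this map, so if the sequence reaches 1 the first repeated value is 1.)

1

4697 = (6,3,8,8)_9 → 173
173 = (2,1,2)_9 → 9
9 = (1,0)_9 → 1  — reached the fixed point 1.
1 → 1, so 1 is the first repeated value.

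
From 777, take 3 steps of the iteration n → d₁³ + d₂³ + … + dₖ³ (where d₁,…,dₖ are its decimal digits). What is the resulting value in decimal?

882

777 → 7³ + 7³ + 7³ = 1029
1029 → 1³ + 0³ + 2³ + 9³ = 738
738 → 7³ + 3³ + 8³ = 882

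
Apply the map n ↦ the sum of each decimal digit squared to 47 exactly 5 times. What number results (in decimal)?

47 → 4² + 7² = 16 + 49 = 65
65 → 6² + 5² = 36 + 25 = 61
61 → 6² + 1² = 36 + 1 = 37
37 → 3² + 7² = 9 + 49 = 58
58 → 5² + 8² = 25 + 64 = 89

89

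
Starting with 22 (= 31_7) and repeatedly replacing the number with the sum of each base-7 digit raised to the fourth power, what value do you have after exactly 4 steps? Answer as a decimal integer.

22 = (3,1)_7 → 3⁴ + 1⁴ = 81 + 1 = 82
82 = (1,4,5)_7 → 1⁴ + 4⁴ + 5⁴ = 1 + 256 + 625 = 882
882 = (2,4,0,0)_7 → 2⁴ + 4⁴ + 0⁴ + 0⁴ = 16 + 256 + 0 + 0 = 272
272 = (5,3,6)_7 → 5⁴ + 3⁴ + 6⁴ = 625 + 81 + 1296 = 2002

2002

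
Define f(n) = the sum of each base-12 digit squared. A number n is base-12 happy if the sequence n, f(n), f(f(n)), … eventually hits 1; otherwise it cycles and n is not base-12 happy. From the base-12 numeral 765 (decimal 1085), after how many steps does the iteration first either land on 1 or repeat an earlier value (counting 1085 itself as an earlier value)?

6

1085 = (7,6,5)_12 → 110
110 = (9,2)_12 → 85
85 = (7,1)_12 → 50
50 = (4,2)_12 → 20
20 = (1,8)_12 → 65
65 = (5,5)_12 → 50  — 50 repeats.
That took 6 steps.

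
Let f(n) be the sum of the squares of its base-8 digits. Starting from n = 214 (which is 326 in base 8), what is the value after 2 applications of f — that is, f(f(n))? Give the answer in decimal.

37

214 = (3,2,6)_8 → 3² + 2² + 6² = 49
49 = (6,1)_8 → 6² + 1² = 37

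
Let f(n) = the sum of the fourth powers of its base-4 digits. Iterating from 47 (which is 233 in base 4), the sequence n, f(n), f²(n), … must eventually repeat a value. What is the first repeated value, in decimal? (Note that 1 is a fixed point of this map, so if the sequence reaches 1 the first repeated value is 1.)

47 = (2,3,3)_4 → 2⁴ + 3⁴ + 3⁴ = 16 + 81 + 81 = 178
178 = (2,3,0,2)_4 → 2⁴ + 3⁴ + 0⁴ + 2⁴ = 16 + 81 + 0 + 16 = 113
113 = (1,3,0,1)_4 → 1⁴ + 3⁴ + 0⁴ + 1⁴ = 1 + 81 + 0 + 1 = 83
83 = (1,1,0,3)_4 → 1⁴ + 1⁴ + 0⁴ + 3⁴ = 1 + 1 + 0 + 81 = 83  — 83 already appeared earlier.

83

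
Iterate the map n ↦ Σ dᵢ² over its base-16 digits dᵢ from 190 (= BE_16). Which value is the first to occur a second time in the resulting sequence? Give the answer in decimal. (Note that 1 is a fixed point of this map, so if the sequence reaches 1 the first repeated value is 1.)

190 = (11,14)_16 → 11² + 14² = 121 + 196 = 317
317 = (1,3,13)_16 → 1² + 3² + 13² = 1 + 9 + 169 = 179
179 = (11,3)_16 → 11² + 3² = 121 + 9 = 130
130 = (8,2)_16 → 8² + 2² = 64 + 4 = 68
68 = (4,4)_16 → 4² + 4² = 16 + 16 = 32
32 = (2,0)_16 → 2² + 0² = 4 + 0 = 4
4 = (4)_16 → 4² = 16
16 = (1,0)_16 → 1² + 0² = 1 + 0 = 1  — reached the fixed point 1.
1 → 1, so 1 is the first repeated value.

1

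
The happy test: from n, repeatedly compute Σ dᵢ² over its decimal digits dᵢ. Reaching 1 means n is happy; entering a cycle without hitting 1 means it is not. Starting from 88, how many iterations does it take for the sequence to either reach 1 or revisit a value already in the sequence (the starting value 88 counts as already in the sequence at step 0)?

15

88 → 8² + 8² = 64 + 64 = 128
128 → 1² + 2² + 8² = 1 + 4 + 64 = 69
69 → 6² + 9² = 36 + 81 = 117
117 → 1² + 1² + 7² = 1 + 1 + 49 = 51
51 → 5² + 1² = 25 + 1 = 26
26 → 2² + 6² = 4 + 36 = 40
40 → 4² + 0² = 16 + 0 = 16
16 → 1² + 6² = 1 + 36 = 37
37 → 3² + 7² = 9 + 49 = 58
58 → 5² + 8² = 25 + 64 = 89
89 → 8² + 9² = 64 + 81 = 145
145 → 1² + 4² + 5² = 1 + 16 + 25 = 42
42 → 4² + 2² = 16 + 4 = 20
20 → 2² + 0² = 4 + 0 = 4
4 → 4² = 16  — 16 repeats.
That took 15 steps.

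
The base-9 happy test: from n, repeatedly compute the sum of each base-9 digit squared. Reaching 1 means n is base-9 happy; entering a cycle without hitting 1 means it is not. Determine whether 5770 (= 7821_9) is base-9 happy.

not base-9 happy

5770 = (7,8,2,1)_9 → 7² + 8² + 2² + 1² = 49 + 64 + 4 + 1 = 118
118 = (1,4,1)_9 → 1² + 4² + 1² = 1 + 16 + 1 = 18
18 = (2,0)_9 → 2² + 0² = 4 + 0 = 4
4 = (4)_9 → 4² = 16
16 = (1,7)_9 → 1² + 7² = 1 + 49 = 50
50 = (5,5)_9 → 5² + 5² = 25 + 25 = 50  — 50 already seen; the sequence cycles without reaching 1.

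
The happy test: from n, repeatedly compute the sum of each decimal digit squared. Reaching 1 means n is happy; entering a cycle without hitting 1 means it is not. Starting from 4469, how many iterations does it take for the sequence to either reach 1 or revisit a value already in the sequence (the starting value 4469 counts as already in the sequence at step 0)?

4469 → 149
149 → 98
98 → 145
145 → 42
42 → 20
20 → 4
4 → 16
16 → 37
37 → 58
58 → 89
89 → 145  — 145 repeats.
That took 11 steps.

11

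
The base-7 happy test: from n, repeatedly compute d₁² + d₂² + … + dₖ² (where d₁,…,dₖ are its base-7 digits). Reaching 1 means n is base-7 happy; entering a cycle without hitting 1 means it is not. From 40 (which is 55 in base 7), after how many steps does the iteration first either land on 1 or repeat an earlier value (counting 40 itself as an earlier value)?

6

40 = (5,5)_7 → 5² + 5² = 25 + 25 = 50
50 = (1,0,1)_7 → 1² + 0² + 1² = 1 + 0 + 1 = 2
2 = (2)_7 → 2² = 4
4 = (4)_7 → 4² = 16
16 = (2,2)_7 → 2² + 2² = 4 + 4 = 8
8 = (1,1)_7 → 1² + 1² = 1 + 1 = 2  — 2 repeats.
That took 6 steps.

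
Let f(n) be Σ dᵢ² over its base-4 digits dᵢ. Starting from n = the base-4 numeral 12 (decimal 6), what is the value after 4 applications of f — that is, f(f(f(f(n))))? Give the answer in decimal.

6 = (1,2)_4 → 1² + 2² = 5
5 = (1,1)_4 → 1² + 1² = 2
2 = (2)_4 → 2² = 4
4 = (1,0)_4 → 1² + 0² = 1

1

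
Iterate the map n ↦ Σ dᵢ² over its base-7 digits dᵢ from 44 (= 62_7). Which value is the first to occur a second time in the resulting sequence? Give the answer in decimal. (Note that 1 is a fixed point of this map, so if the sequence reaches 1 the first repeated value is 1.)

2

44 = (6,2)_7 → 6² + 2² = 36 + 4 = 40
40 = (5,5)_7 → 5² + 5² = 25 + 25 = 50
50 = (1,0,1)_7 → 1² + 0² + 1² = 1 + 0 + 1 = 2
2 = (2)_7 → 2² = 4
4 = (4)_7 → 4² = 16
16 = (2,2)_7 → 2² + 2² = 4 + 4 = 8
8 = (1,1)_7 → 1² + 1² = 1 + 1 = 2  — 2 already appeared earlier.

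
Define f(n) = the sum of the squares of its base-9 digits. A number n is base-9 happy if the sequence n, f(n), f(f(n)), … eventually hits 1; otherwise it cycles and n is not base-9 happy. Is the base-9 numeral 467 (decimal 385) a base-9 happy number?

385 = (4,6,7)_9 → 4² + 6² + 7² = 101
101 = (1,2,2)_9 → 1² + 2² + 2² = 9
9 = (1,0)_9 → 1² + 0² = 1  — reached 1.

base-9 happy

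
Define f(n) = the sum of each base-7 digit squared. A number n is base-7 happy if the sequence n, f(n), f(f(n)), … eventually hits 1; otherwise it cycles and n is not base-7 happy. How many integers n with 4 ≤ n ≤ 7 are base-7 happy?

1

4: 4 → 16 → 8 → 2 → 4  (repeats 4)
5: 5 → 25 → 25  (repeats 25)
6: 6 → 36 → 26 → 34 → 52 → 10 → 10  (repeats 10)
7: 7 → 1  (reaches 1)
base-7 happy: 7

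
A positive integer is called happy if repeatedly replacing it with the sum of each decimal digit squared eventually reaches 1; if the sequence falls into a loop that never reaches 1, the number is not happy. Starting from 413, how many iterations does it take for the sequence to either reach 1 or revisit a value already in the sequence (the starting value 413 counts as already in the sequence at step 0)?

413 → 4² + 1² + 3² = 26
26 → 2² + 6² = 40
40 → 4² + 0² = 16
16 → 1² + 6² = 37
37 → 3² + 7² = 58
58 → 5² + 8² = 89
89 → 8² + 9² = 145
145 → 1² + 4² + 5² = 42
42 → 4² + 2² = 20
20 → 2² + 0² = 4
4 → 4² = 16  — 16 repeats.
That took 11 steps.

11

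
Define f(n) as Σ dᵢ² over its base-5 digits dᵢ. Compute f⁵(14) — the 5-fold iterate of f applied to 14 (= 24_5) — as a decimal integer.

16

14 = (2,4)_5 → 2² + 4² = 4 + 16 = 20
20 = (4,0)_5 → 4² + 0² = 16 + 0 = 16
16 = (3,1)_5 → 3² + 1² = 9 + 1 = 10
10 = (2,0)_5 → 2² + 0² = 4 + 0 = 4
4 = (4)_5 → 4² = 16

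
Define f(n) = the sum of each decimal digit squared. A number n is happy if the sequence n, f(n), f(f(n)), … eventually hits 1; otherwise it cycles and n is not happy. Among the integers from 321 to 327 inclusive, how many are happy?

321: 321 → 14 → 17 → 50 → 25 → 29 → 85 → 89 → 145 → 42 → 20 → 4 → 16 → 37 → 58 → 89  (repeats 89)
322: 322 → 17 → 50 → 25 → 29 → 85 → 89 → 145 → 42 → 20 → 4 → 16 → 37 → 58 → 89  (repeats 89)
323: 323 → 22 → 8 → 64 → 52 → 29 → 85 → 89 → 145 → 42 → 20 → 4 → 16 → 37 → 58 → 89  (repeats 89)
324: 324 → 29 → 85 → 89 → 145 → 42 → 20 → 4 → 16 → 37 → 58 → 89  (repeats 89)
325: 325 → 38 → 73 → 58 → 89 → 145 → 42 → 20 → 4 → 16 → 37 → 58  (repeats 58)
326: 326 → 49 → 97 → 130 → 10 → 1  (reaches 1)
327: 327 → 62 → 40 → 16 → 37 → 58 → 89 → 145 → 42 → 20 → 4 → 16  (repeats 16)
happy: 326

1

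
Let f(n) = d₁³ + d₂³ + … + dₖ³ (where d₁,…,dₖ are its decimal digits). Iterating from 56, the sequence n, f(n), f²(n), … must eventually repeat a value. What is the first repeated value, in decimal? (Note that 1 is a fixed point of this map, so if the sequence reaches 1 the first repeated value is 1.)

56 → 341
341 → 92
92 → 737
737 → 713
713 → 371
371 → 371  — 371 already appeared earlier.

371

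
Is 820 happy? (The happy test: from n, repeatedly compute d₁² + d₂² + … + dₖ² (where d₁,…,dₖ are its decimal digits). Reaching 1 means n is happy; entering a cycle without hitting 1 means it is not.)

820 → 68
68 → 100
100 → 1  — reached 1.

happy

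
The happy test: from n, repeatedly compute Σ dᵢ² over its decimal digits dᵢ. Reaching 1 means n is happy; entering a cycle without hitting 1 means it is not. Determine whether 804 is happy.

not happy

804 → 8² + 0² + 4² = 80
80 → 8² + 0² = 64
64 → 6² + 4² = 52
52 → 5² + 2² = 29
29 → 2² + 9² = 85
85 → 8² + 5² = 89
89 → 8² + 9² = 145
145 → 1² + 4² + 5² = 42
42 → 4² + 2² = 20
20 → 2² + 0² = 4
4 → 4² = 16
16 → 1² + 6² = 37
37 → 3² + 7² = 58
58 → 5² + 8² = 89  — 89 already seen; the sequence cycles without reaching 1.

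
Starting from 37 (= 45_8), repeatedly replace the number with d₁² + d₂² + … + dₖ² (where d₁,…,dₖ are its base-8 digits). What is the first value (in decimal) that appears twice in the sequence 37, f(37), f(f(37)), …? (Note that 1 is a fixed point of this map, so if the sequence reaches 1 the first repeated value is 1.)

37 = (4,5)_8 → 4² + 5² = 16 + 25 = 41
41 = (5,1)_8 → 5² + 1² = 25 + 1 = 26
26 = (3,2)_8 → 3² + 2² = 9 + 4 = 13
13 = (1,5)_8 → 1² + 5² = 1 + 25 = 26  — 26 already appeared earlier.

26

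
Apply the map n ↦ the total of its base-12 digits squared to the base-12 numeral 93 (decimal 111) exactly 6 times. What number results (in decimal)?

50

111 = (9,3)_12 → 9² + 3² = 81 + 9 = 90
90 = (7,6)_12 → 7² + 6² = 49 + 36 = 85
85 = (7,1)_12 → 7² + 1² = 49 + 1 = 50
50 = (4,2)_12 → 4² + 2² = 16 + 4 = 20
20 = (1,8)_12 → 1² + 8² = 1 + 64 = 65
65 = (5,5)_12 → 5² + 5² = 25 + 25 = 50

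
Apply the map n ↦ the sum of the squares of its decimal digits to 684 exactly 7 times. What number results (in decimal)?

684 → 6² + 8² + 4² = 36 + 64 + 16 = 116
116 → 1² + 1² + 6² = 1 + 1 + 36 = 38
38 → 3² + 8² = 9 + 64 = 73
73 → 7² + 3² = 49 + 9 = 58
58 → 5² + 8² = 25 + 64 = 89
89 → 8² + 9² = 64 + 81 = 145
145 → 1² + 4² + 5² = 1 + 16 + 25 = 42

42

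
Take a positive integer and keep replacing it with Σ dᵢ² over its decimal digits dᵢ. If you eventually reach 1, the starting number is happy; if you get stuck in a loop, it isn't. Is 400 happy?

not happy

400 → 4² + 0² + 0² = 16 + 0 + 0 = 16
16 → 1² + 6² = 1 + 36 = 37
37 → 3² + 7² = 9 + 49 = 58
58 → 5² + 8² = 25 + 64 = 89
89 → 8² + 9² = 64 + 81 = 145
145 → 1² + 4² + 5² = 1 + 16 + 25 = 42
42 → 4² + 2² = 16 + 4 = 20
20 → 2² + 0² = 4 + 0 = 4
4 → 4² = 16  — 16 already seen; the sequence cycles without reaching 1.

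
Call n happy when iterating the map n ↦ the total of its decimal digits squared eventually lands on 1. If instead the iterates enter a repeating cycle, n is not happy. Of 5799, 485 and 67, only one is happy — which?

5799

5799: 5799 → 236 → 49 → 97 → 130 → 10 → 1  — reaches 1 (happy)
485: 485 → 105 → 26 → 40 → 16 → 37 → 58 → 89 → 145 → 42 → 20 → 4 → 16  — repeats 16 (not happy)
67: 67 → 85 → 89 → 145 → 42 → 20 → 4 → 16 → 37 → 58 → 89  — repeats 89 (not happy)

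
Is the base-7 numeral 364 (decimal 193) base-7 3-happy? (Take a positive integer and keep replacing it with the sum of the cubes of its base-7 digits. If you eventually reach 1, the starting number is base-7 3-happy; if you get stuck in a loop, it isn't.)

base-7 3-happy

193 = (3,6,4)_7 → 3³ + 6³ + 4³ = 307
307 = (6,1,6)_7 → 6³ + 1³ + 6³ = 433
433 = (1,1,5,6)_7 → 1³ + 1³ + 5³ + 6³ = 343
343 = (1,0,0,0)_7 → 1³ + 0³ + 0³ + 0³ = 1  — reached 1.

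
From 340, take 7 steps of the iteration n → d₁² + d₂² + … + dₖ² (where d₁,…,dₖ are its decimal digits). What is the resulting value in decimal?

340 → 3² + 4² + 0² = 9 + 16 + 0 = 25
25 → 2² + 5² = 4 + 25 = 29
29 → 2² + 9² = 4 + 81 = 85
85 → 8² + 5² = 64 + 25 = 89
89 → 8² + 9² = 64 + 81 = 145
145 → 1² + 4² + 5² = 1 + 16 + 25 = 42
42 → 4² + 2² = 16 + 4 = 20

20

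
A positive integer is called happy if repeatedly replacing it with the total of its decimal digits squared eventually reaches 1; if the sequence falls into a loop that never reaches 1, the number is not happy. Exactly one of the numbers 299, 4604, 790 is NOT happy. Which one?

299

299: 299 → 166 → 73 → 58 → 89 → 145 → 42 → 20 → 4 → 16 → 37 → 58  — repeats 58 (not happy)
4604: 4604 → 68 → 100 → 1  — reaches 1 (happy)
790: 790 → 130 → 10 → 1  — reaches 1 (happy)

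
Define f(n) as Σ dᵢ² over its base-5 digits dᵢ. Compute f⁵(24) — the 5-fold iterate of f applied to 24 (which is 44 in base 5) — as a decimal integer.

24 = (4,4)_5 → 4² + 4² = 16 + 16 = 32
32 = (1,1,2)_5 → 1² + 1² + 2² = 1 + 1 + 4 = 6
6 = (1,1)_5 → 1² + 1² = 1 + 1 = 2
2 = (2)_5 → 2² = 4
4 = (4)_5 → 4² = 16

16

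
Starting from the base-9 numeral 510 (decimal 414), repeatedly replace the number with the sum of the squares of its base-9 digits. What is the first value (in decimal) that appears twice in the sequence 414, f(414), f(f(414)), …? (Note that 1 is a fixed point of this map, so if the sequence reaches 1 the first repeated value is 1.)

68

414 = (5,1,0)_9 → 5² + 1² + 0² = 26
26 = (2,8)_9 → 2² + 8² = 68
68 = (7,5)_9 → 7² + 5² = 74
74 = (8,2)_9 → 8² + 2² = 68  — 68 already appeared earlier.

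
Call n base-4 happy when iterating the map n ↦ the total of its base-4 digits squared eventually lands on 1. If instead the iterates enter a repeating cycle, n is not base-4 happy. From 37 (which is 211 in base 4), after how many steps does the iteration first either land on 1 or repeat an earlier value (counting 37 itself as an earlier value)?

37 = (2,1,1)_4 → 2² + 1² + 1² = 6
6 = (1,2)_4 → 1² + 2² = 5
5 = (1,1)_4 → 1² + 1² = 2
2 = (2)_4 → 2² = 4
4 = (1,0)_4 → 1² + 0² = 1  — reached 1.
That took 5 steps.

5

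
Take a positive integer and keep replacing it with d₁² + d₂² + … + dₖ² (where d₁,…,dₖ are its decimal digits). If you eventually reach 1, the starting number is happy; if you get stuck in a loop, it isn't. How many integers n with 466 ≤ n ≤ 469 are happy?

1

466: 466 → 88 → 128 → 69 → 117 → 51 → 26 → 40 → 16 → 37 → 58 → 89 → 145 → 42 → 20 → 4 → 16  — not happy
467: 467 → 101 → 2 → 4 → 16 → 37 → 58 → 89 → 145 → 42 → 20 → 4  — not happy
468: 468 → 116 → 38 → 73 → 58 → 89 → 145 → 42 → 20 → 4 → 16 → 37 → 58  — not happy
469: 469 → 133 → 19 → 82 → 68 → 100 → 1  — happy
happy: 469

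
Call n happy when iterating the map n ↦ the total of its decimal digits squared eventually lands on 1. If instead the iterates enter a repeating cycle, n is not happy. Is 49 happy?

happy

49 → 97
97 → 130
130 → 10
10 → 1  — reached 1.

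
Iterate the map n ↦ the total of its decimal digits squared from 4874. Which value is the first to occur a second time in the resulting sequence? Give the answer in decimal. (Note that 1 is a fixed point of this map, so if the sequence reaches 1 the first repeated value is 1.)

4874 → 4² + 8² + 7² + 4² = 145
145 → 1² + 4² + 5² = 42
42 → 4² + 2² = 20
20 → 2² + 0² = 4
4 → 4² = 16
16 → 1² + 6² = 37
37 → 3² + 7² = 58
58 → 5² + 8² = 89
89 → 8² + 9² = 145  — 145 already appeared earlier.

145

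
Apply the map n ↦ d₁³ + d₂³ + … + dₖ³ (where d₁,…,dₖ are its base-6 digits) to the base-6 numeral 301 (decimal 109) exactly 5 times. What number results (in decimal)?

109 = (3,0,1)_6 → 3³ + 0³ + 1³ = 27 + 0 + 1 = 28
28 = (4,4)_6 → 4³ + 4³ = 64 + 64 = 128
128 = (3,3,2)_6 → 3³ + 3³ + 2³ = 27 + 27 + 8 = 62
62 = (1,4,2)_6 → 1³ + 4³ + 2³ = 1 + 64 + 8 = 73
73 = (2,0,1)_6 → 2³ + 0³ + 1³ = 8 + 0 + 1 = 9

9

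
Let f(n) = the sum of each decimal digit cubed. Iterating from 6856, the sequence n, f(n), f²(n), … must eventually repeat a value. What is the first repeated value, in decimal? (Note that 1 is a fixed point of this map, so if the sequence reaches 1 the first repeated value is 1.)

6856 → 1069
1069 → 946
946 → 1009
1009 → 730
730 → 370
370 → 370  — 370 already appeared earlier.

370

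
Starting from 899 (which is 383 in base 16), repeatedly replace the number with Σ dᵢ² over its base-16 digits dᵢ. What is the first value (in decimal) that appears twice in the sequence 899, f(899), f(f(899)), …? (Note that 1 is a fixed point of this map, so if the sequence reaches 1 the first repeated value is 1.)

169

899 = (3,8,3)_16 → 3² + 8² + 3² = 9 + 64 + 9 = 82
82 = (5,2)_16 → 5² + 2² = 25 + 4 = 29
29 = (1,13)_16 → 1² + 13² = 1 + 169 = 170
170 = (10,10)_16 → 10² + 10² = 100 + 100 = 200
200 = (12,8)_16 → 12² + 8² = 144 + 64 = 208
208 = (13,0)_16 → 13² + 0² = 169 + 0 = 169
169 = (10,9)_16 → 10² + 9² = 100 + 81 = 181
181 = (11,5)_16 → 11² + 5² = 121 + 25 = 146
146 = (9,2)_16 → 9² + 2² = 81 + 4 = 85
85 = (5,5)_16 → 5² + 5² = 25 + 25 = 50
50 = (3,2)_16 → 3² + 2² = 9 + 4 = 13
13 = (13)_16 → 13² = 169  — 169 already appeared earlier.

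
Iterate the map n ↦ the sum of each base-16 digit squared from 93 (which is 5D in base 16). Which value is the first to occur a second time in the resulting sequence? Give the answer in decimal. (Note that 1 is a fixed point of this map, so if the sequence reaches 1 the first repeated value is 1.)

93 = (5,13)_16 → 5² + 13² = 194
194 = (12,2)_16 → 12² + 2² = 148
148 = (9,4)_16 → 9² + 4² = 97
97 = (6,1)_16 → 6² + 1² = 37
37 = (2,5)_16 → 2² + 5² = 29
29 = (1,13)_16 → 1² + 13² = 170
170 = (10,10)_16 → 10² + 10² = 200
200 = (12,8)_16 → 12² + 8² = 208
208 = (13,0)_16 → 13² + 0² = 169
169 = (10,9)_16 → 10² + 9² = 181
181 = (11,5)_16 → 11² + 5² = 146
146 = (9,2)_16 → 9² + 2² = 85
85 = (5,5)_16 → 5² + 5² = 50
50 = (3,2)_16 → 3² + 2² = 13
13 = (13)_16 → 13² = 169  — 169 already appeared earlier.

169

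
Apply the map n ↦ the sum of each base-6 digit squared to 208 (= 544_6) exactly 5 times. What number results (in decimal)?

29

208 = (5,4,4)_6 → 5² + 4² + 4² = 57
57 = (1,3,3)_6 → 1² + 3² + 3² = 19
19 = (3,1)_6 → 3² + 1² = 10
10 = (1,4)_6 → 1² + 4² = 17
17 = (2,5)_6 → 2² + 5² = 29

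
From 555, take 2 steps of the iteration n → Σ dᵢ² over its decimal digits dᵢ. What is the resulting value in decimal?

555 → 5² + 5² + 5² = 75
75 → 7² + 5² = 74

74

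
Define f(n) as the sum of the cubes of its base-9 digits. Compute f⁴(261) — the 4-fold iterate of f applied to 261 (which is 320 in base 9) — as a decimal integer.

261 = (3,2,0)_9 → 3³ + 2³ + 0³ = 27 + 8 + 0 = 35
35 = (3,8)_9 → 3³ + 8³ = 27 + 512 = 539
539 = (6,5,8)_9 → 6³ + 5³ + 8³ = 216 + 125 + 512 = 853
853 = (1,1,4,7)_9 → 1³ + 1³ + 4³ + 7³ = 1 + 1 + 64 + 343 = 409

409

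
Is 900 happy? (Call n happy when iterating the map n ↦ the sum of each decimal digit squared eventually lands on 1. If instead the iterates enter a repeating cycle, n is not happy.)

not happy

900 → 9² + 0² + 0² = 81
81 → 8² + 1² = 65
65 → 6² + 5² = 61
61 → 6² + 1² = 37
37 → 3² + 7² = 58
58 → 5² + 8² = 89
89 → 8² + 9² = 145
145 → 1² + 4² + 5² = 42
42 → 4² + 2² = 20
20 → 2² + 0² = 4
4 → 4² = 16
16 → 1² + 6² = 37  — 37 already seen; the sequence cycles without reaching 1.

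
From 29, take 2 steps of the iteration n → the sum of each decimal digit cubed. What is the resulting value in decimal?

713

29 → 2³ + 9³ = 737
737 → 7³ + 3³ + 7³ = 713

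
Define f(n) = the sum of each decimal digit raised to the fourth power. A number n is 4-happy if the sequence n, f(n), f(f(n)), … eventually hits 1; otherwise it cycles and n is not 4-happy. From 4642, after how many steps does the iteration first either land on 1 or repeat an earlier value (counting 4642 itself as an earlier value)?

4642 → 4⁴ + 6⁴ + 4⁴ + 2⁴ = 1824
1824 → 1⁴ + 8⁴ + 2⁴ + 4⁴ = 4369
4369 → 4⁴ + 3⁴ + 6⁴ + 9⁴ = 8194
8194 → 8⁴ + 1⁴ + 9⁴ + 4⁴ = 10914
10914 → 1⁴ + 0⁴ + 9⁴ + 1⁴ + 4⁴ = 6819
6819 → 6⁴ + 8⁴ + 1⁴ + 9⁴ = 11954
11954 → 1⁴ + 1⁴ + 9⁴ + 5⁴ + 4⁴ = 7444
7444 → 7⁴ + 4⁴ + 4⁴ + 4⁴ = 3169
3169 → 3⁴ + 1⁴ + 6⁴ + 9⁴ = 7939
7939 → 7⁴ + 9⁴ + 3⁴ + 9⁴ = 15604
15604 → 1⁴ + 5⁴ + 6⁴ + 0⁴ + 4⁴ = 2178
2178 → 2⁴ + 1⁴ + 7⁴ + 8⁴ = 6514
6514 → 6⁴ + 5⁴ + 1⁴ + 4⁴ = 2178  — 2178 repeats.
That took 13 steps.

13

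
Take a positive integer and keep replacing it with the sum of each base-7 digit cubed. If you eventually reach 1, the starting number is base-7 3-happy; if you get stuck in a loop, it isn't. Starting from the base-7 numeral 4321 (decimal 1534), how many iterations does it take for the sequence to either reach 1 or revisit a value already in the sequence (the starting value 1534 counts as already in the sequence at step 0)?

3

1534 = (4,3,2,1)_7 → 4³ + 3³ + 2³ + 1³ = 64 + 27 + 8 + 1 = 100
100 = (2,0,2)_7 → 2³ + 0³ + 2³ = 8 + 0 + 8 = 16
16 = (2,2)_7 → 2³ + 2³ = 8 + 8 = 16  — 16 repeats.
That took 3 steps.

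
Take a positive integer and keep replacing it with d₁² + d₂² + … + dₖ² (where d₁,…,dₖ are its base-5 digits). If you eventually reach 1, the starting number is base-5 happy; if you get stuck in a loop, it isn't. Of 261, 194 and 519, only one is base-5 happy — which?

261: 261 → 9 → 17 → 13 → 13  — repeats 13 (not base-5 happy)
194: 194 → 30 → 2 → 4 → 16 → 10 → 4  — repeats 4 (not base-5 happy)
519: 519 → 41 → 11 → 5 → 1  — reaches 1 (base-5 happy)

519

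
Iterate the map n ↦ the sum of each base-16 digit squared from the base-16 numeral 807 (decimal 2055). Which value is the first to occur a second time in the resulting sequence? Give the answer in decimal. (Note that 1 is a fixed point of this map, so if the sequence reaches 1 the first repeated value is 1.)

50

2055 = (8,0,7)_16 → 8² + 0² + 7² = 64 + 0 + 49 = 113
113 = (7,1)_16 → 7² + 1² = 49 + 1 = 50
50 = (3,2)_16 → 3² + 2² = 9 + 4 = 13
13 = (13)_16 → 13² = 169
169 = (10,9)_16 → 10² + 9² = 100 + 81 = 181
181 = (11,5)_16 → 11² + 5² = 121 + 25 = 146
146 = (9,2)_16 → 9² + 2² = 81 + 4 = 85
85 = (5,5)_16 → 5² + 5² = 25 + 25 = 50  — 50 already appeared earlier.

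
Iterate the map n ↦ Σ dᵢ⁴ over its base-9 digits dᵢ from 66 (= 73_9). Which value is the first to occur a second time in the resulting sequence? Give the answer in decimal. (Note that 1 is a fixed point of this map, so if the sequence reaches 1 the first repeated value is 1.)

722

66 = (7,3)_9 → 7⁴ + 3⁴ = 2482
2482 = (3,3,5,7)_9 → 3⁴ + 3⁴ + 5⁴ + 7⁴ = 3188
3188 = (4,3,3,2)_9 → 4⁴ + 3⁴ + 3⁴ + 2⁴ = 434
434 = (5,3,2)_9 → 5⁴ + 3⁴ + 2⁴ = 722
722 = (8,8,2)_9 → 8⁴ + 8⁴ + 2⁴ = 8208
8208 = (1,2,2,3,0)_9 → 1⁴ + 2⁴ + 2⁴ + 3⁴ + 0⁴ = 114
114 = (1,3,6)_9 → 1⁴ + 3⁴ + 6⁴ = 1378
1378 = (1,8,0,1)_9 → 1⁴ + 8⁴ + 0⁴ + 1⁴ = 4098
4098 = (5,5,5,3)_9 → 5⁴ + 5⁴ + 5⁴ + 3⁴ = 1956
1956 = (2,6,1,3)_9 → 2⁴ + 6⁴ + 1⁴ + 3⁴ = 1394
1394 = (1,8,1,8)_9 → 1⁴ + 8⁴ + 1⁴ + 8⁴ = 8194
8194 = (1,2,2,1,4)_9 → 1⁴ + 2⁴ + 2⁴ + 1⁴ + 4⁴ = 290
290 = (3,5,2)_9 → 3⁴ + 5⁴ + 2⁴ = 722  — 722 already appeared earlier.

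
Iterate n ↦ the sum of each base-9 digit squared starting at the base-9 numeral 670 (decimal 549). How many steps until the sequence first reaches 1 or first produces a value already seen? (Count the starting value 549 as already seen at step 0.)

549 = (6,7,0)_9 → 6² + 7² + 0² = 36 + 49 + 0 = 85
85 = (1,0,4)_9 → 1² + 0² + 4² = 1 + 0 + 16 = 17
17 = (1,8)_9 → 1² + 8² = 1 + 64 = 65
65 = (7,2)_9 → 7² + 2² = 49 + 4 = 53
53 = (5,8)_9 → 5² + 8² = 25 + 64 = 89
89 = (1,0,8)_9 → 1² + 0² + 8² = 1 + 0 + 64 = 65  — 65 repeats.
That took 6 steps.

6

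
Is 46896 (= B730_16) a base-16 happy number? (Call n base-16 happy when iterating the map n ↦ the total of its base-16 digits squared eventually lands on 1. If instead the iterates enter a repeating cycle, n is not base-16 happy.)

46896 = (11,7,3,0)_16 → 11² + 7² + 3² + 0² = 179
179 = (11,3)_16 → 11² + 3² = 130
130 = (8,2)_16 → 8² + 2² = 68
68 = (4,4)_16 → 4² + 4² = 32
32 = (2,0)_16 → 2² + 0² = 4
4 = (4)_16 → 4² = 16
16 = (1,0)_16 → 1² + 0² = 1  — reached 1.

base-16 happy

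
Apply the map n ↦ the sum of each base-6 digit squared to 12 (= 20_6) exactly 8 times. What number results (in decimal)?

29

12 = (2,0)_6 → 2² + 0² = 4 + 0 = 4
4 = (4)_6 → 4² = 16
16 = (2,4)_6 → 2² + 4² = 4 + 16 = 20
20 = (3,2)_6 → 3² + 2² = 9 + 4 = 13
13 = (2,1)_6 → 2² + 1² = 4 + 1 = 5
5 = (5)_6 → 5² = 25
25 = (4,1)_6 → 4² + 1² = 16 + 1 = 17
17 = (2,5)_6 → 2² + 5² = 4 + 25 = 29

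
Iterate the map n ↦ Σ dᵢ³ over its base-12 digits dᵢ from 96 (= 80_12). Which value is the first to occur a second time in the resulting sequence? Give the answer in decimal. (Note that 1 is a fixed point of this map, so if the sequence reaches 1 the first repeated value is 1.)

96 = (8,0)_12 → 8³ + 0³ = 512
512 = (3,6,8)_12 → 3³ + 6³ + 8³ = 755
755 = (5,2,11)_12 → 5³ + 2³ + 11³ = 1464
1464 = (10,2,0)_12 → 10³ + 2³ + 0³ = 1008
1008 = (7,0,0)_12 → 7³ + 0³ + 0³ = 343
343 = (2,4,7)_12 → 2³ + 4³ + 7³ = 415
415 = (2,10,7)_12 → 2³ + 10³ + 7³ = 1351
1351 = (9,4,7)_12 → 9³ + 4³ + 7³ = 1136
1136 = (7,10,8)_12 → 7³ + 10³ + 8³ = 1855
1855 = (1,0,10,7)_12 → 1³ + 0³ + 10³ + 7³ = 1344
1344 = (9,4,0)_12 → 9³ + 4³ + 0³ = 793
793 = (5,6,1)_12 → 5³ + 6³ + 1³ = 342
342 = (2,4,6)_12 → 2³ + 4³ + 6³ = 288
288 = (2,0,0)_12 → 2³ + 0³ + 0³ = 8
8 = (8)_12 → 8³ = 512  — 512 already appeared earlier.

512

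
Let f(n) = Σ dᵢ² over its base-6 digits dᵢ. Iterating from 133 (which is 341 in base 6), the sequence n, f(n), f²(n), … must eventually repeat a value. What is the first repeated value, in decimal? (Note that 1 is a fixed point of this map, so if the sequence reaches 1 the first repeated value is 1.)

26

133 = (3,4,1)_6 → 3² + 4² + 1² = 9 + 16 + 1 = 26
26 = (4,2)_6 → 4² + 2² = 16 + 4 = 20
20 = (3,2)_6 → 3² + 2² = 9 + 4 = 13
13 = (2,1)_6 → 2² + 1² = 4 + 1 = 5
5 = (5)_6 → 5² = 25
25 = (4,1)_6 → 4² + 1² = 16 + 1 = 17
17 = (2,5)_6 → 2² + 5² = 4 + 25 = 29
29 = (4,5)_6 → 4² + 5² = 16 + 25 = 41
41 = (1,0,5)_6 → 1² + 0² + 5² = 1 + 0 + 25 = 26  — 26 already appeared earlier.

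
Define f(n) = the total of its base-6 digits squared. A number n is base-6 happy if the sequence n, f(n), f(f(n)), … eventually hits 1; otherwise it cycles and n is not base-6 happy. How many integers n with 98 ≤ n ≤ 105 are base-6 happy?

1

98: 98 → 24 → 16 → 20 → 13 → 5 → 25 → 17 → 29 → 41 → 26 → 20  — not base-6 happy
99: 99 → 29 → 41 → 26 → 20 → 13 → 5 → 25 → 17 → 29  — not base-6 happy
100: 100 → 36 → 1  — base-6 happy
101: 101 → 45 → 11 → 26 → 20 → 13 → 5 → 25 → 17 → 29 → 41 → 26  — not base-6 happy
102: 102 → 29 → 41 → 26 → 20 → 13 → 5 → 25 → 17 → 29  — not base-6 happy
103: 103 → 30 → 25 → 17 → 29 → 41 → 26 → 20 → 13 → 5 → 25  — not base-6 happy
104: 104 → 33 → 34 → 41 → 26 → 20 → 13 → 5 → 25 → 17 → 29 → 41  — not base-6 happy
105: 105 → 38 → 5 → 25 → 17 → 29 → 41 → 26 → 20 → 13 → 5  — not base-6 happy
base-6 happy: 100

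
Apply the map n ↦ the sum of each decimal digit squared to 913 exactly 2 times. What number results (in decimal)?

913 → 9² + 1² + 3² = 81 + 1 + 9 = 91
91 → 9² + 1² = 81 + 1 = 82

82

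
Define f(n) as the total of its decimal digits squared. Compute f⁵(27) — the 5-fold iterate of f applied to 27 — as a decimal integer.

85

27 → 2² + 7² = 53
53 → 5² + 3² = 34
34 → 3² + 4² = 25
25 → 2² + 5² = 29
29 → 2² + 9² = 85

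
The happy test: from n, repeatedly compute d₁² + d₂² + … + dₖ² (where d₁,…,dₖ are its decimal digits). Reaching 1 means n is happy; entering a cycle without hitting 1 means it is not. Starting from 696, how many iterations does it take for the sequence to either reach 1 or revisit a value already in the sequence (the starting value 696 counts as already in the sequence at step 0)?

696 → 6² + 9² + 6² = 36 + 81 + 36 = 153
153 → 1² + 5² + 3² = 1 + 25 + 9 = 35
35 → 3² + 5² = 9 + 25 = 34
34 → 3² + 4² = 9 + 16 = 25
25 → 2² + 5² = 4 + 25 = 29
29 → 2² + 9² = 4 + 81 = 85
85 → 8² + 5² = 64 + 25 = 89
89 → 8² + 9² = 64 + 81 = 145
145 → 1² + 4² + 5² = 1 + 16 + 25 = 42
42 → 4² + 2² = 16 + 4 = 20
20 → 2² + 0² = 4 + 0 = 4
4 → 4² = 16
16 → 1² + 6² = 1 + 36 = 37
37 → 3² + 7² = 9 + 49 = 58
58 → 5² + 8² = 25 + 64 = 89  — 89 repeats.
That took 15 steps.

15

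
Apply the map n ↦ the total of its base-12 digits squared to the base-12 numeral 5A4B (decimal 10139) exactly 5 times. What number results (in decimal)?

25

10139 = (5,10,4,11)_12 → 5² + 10² + 4² + 11² = 262
262 = (1,9,10)_12 → 1² + 9² + 10² = 182
182 = (1,3,2)_12 → 1² + 3² + 2² = 14
14 = (1,2)_12 → 1² + 2² = 5
5 = (5)_12 → 5² = 25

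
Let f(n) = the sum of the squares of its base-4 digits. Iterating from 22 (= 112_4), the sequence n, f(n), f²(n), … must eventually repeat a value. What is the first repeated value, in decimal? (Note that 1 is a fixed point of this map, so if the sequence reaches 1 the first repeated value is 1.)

1

22 = (1,1,2)_4 → 1² + 1² + 2² = 1 + 1 + 4 = 6
6 = (1,2)_4 → 1² + 2² = 1 + 4 = 5
5 = (1,1)_4 → 1² + 1² = 1 + 1 = 2
2 = (2)_4 → 2² = 4
4 = (1,0)_4 → 1² + 0² = 1 + 0 = 1  — reached the fixed point 1.
1 → 1, so 1 is the first repeated value.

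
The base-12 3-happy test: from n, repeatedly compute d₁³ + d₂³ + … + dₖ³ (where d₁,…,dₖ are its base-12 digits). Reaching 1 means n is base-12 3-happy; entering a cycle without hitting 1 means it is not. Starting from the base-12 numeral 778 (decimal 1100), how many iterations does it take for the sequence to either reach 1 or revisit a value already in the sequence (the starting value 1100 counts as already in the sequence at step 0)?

3

1100 = (7,7,8)_12 → 7³ + 7³ + 8³ = 1198
1198 = (8,3,10)_12 → 8³ + 3³ + 10³ = 1539
1539 = (10,8,3)_12 → 10³ + 8³ + 3³ = 1539  — 1539 repeats.
That took 3 steps.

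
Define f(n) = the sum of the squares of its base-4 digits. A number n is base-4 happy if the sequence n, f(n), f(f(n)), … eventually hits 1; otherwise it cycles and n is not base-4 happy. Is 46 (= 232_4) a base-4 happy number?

base-4 happy

46 = (2,3,2)_4 → 2² + 3² + 2² = 17
17 = (1,0,1)_4 → 1² + 0² + 1² = 2
2 = (2)_4 → 2² = 4
4 = (1,0)_4 → 1² + 0² = 1  — reached 1.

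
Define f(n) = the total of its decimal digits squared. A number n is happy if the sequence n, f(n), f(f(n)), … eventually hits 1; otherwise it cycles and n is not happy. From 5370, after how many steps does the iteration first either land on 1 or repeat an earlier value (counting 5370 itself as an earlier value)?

5370 → 5² + 3² + 7² + 0² = 83
83 → 8² + 3² = 73
73 → 7² + 3² = 58
58 → 5² + 8² = 89
89 → 8² + 9² = 145
145 → 1² + 4² + 5² = 42
42 → 4² + 2² = 20
20 → 2² + 0² = 4
4 → 4² = 16
16 → 1² + 6² = 37
37 → 3² + 7² = 58  — 58 repeats.
That took 11 steps.

11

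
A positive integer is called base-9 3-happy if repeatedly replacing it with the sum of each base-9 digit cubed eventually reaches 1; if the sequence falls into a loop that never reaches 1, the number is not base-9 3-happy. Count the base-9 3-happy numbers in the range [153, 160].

2

153: 153 → 513 → 243 → 27 → 27  (repeats 27)
154: 154 → 514 → 244 → 28 → 28  (repeats 28)
155: 155 → 521 → 755 → 521  (repeats 521)
156: 156 → 540 → 432 → 152 → 856 → 128 → 134 → 638 → 1198 → 470 → 476 → 980 → 540  (repeats 540)
157: 157 → 577 → 345 → 99 → 9 → 1  (reaches 1)
158: 158 → 638 → 1198 → 470 → 476 → 980 → 540 → 432 → 152 → 856 → 128 → 134 → 638  (repeats 638)
159: 159 → 729 → 1  (reaches 1)
160: 160 → 856 → 128 → 134 → 638 → 1198 → 470 → 476 → 980 → 540 → 432 → 152 → 856  (repeats 856)
base-9 3-happy: 157, 159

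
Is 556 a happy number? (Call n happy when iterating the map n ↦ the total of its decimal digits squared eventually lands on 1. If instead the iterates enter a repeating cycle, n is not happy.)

556 → 5² + 5² + 6² = 25 + 25 + 36 = 86
86 → 8² + 6² = 64 + 36 = 100
100 → 1² + 0² + 0² = 1 + 0 + 0 = 1  — reached 1.

happy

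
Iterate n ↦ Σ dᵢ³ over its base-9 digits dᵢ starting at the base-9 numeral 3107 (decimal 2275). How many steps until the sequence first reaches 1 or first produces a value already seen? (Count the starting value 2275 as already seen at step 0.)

2275 = (3,1,0,7)_9 → 3³ + 1³ + 0³ + 7³ = 27 + 1 + 0 + 343 = 371
371 = (4,5,2)_9 → 4³ + 5³ + 2³ = 64 + 125 + 8 = 197
197 = (2,3,8)_9 → 2³ + 3³ + 8³ = 8 + 27 + 512 = 547
547 = (6,6,7)_9 → 6³ + 6³ + 7³ = 216 + 216 + 343 = 775
775 = (1,0,5,1)_9 → 1³ + 0³ + 5³ + 1³ = 1 + 0 + 125 + 1 = 127
127 = (1,5,1)_9 → 1³ + 5³ + 1³ = 1 + 125 + 1 = 127  — 127 repeats.
That took 6 steps.

6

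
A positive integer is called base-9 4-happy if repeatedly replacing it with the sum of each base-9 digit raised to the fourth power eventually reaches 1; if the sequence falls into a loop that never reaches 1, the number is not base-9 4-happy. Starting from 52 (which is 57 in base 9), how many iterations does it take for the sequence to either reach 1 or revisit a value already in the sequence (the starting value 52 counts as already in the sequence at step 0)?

14

52 = (5,7)_9 → 3026
3026 = (4,1,3,2)_9 → 354
354 = (4,3,3)_9 → 418
418 = (5,1,4)_9 → 882
882 = (1,1,8,0)_9 → 4098
4098 = (5,5,5,3)_9 → 1956
1956 = (2,6,1,3)_9 → 1394
1394 = (1,8,1,8)_9 → 8194
8194 = (1,2,2,1,4)_9 → 290
290 = (3,5,2)_9 → 722
722 = (8,8,2)_9 → 8208
8208 = (1,2,2,3,0)_9 → 114
114 = (1,3,6)_9 → 1378
1378 = (1,8,0,1)_9 → 4098  — 4098 repeats.
That took 14 steps.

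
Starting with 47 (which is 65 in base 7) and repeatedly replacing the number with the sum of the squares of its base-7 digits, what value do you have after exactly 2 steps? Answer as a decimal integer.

47 = (6,5)_7 → 61
61 = (1,1,5)_7 → 27

27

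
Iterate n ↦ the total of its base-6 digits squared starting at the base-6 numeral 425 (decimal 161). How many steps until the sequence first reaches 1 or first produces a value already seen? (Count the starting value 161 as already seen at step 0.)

11

161 = (4,2,5)_6 → 4² + 2² + 5² = 45
45 = (1,1,3)_6 → 1² + 1² + 3² = 11
11 = (1,5)_6 → 1² + 5² = 26
26 = (4,2)_6 → 4² + 2² = 20
20 = (3,2)_6 → 3² + 2² = 13
13 = (2,1)_6 → 2² + 1² = 5
5 = (5)_6 → 5² = 25
25 = (4,1)_6 → 4² + 1² = 17
17 = (2,5)_6 → 2² + 5² = 29
29 = (4,5)_6 → 4² + 5² = 41
41 = (1,0,5)_6 → 1² + 0² + 5² = 26  — 26 repeats.
That took 11 steps.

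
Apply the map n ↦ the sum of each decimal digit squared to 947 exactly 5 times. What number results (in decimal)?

947 → 146
146 → 53
53 → 34
34 → 25
25 → 29

29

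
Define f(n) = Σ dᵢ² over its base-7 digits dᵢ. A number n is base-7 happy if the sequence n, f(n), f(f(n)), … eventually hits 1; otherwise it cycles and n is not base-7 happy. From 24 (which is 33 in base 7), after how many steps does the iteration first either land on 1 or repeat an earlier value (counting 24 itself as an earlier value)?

9

24 = (3,3)_7 → 3² + 3² = 9 + 9 = 18
18 = (2,4)_7 → 2² + 4² = 4 + 16 = 20
20 = (2,6)_7 → 2² + 6² = 4 + 36 = 40
40 = (5,5)_7 → 5² + 5² = 25 + 25 = 50
50 = (1,0,1)_7 → 1² + 0² + 1² = 1 + 0 + 1 = 2
2 = (2)_7 → 2² = 4
4 = (4)_7 → 4² = 16
16 = (2,2)_7 → 2² + 2² = 4 + 4 = 8
8 = (1,1)_7 → 1² + 1² = 1 + 1 = 2  — 2 repeats.
That took 9 steps.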